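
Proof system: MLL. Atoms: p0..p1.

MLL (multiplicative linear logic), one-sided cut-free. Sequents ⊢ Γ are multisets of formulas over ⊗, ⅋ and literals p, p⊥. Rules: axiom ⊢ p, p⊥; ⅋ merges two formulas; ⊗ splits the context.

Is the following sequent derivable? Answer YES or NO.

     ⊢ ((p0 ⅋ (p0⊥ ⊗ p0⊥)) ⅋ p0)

Derivation (root first):
[⅋]  ⊢ ((p0 ⅋ (p0⊥ ⊗ p0⊥)) ⅋ p0)
  [⅋]  ⊢ p0, (p0 ⅋ (p0⊥ ⊗ p0⊥))
    [⊗]  ⊢ p0, p0, (p0⊥ ⊗ p0⊥)
      [Ax]  ⊢ p0, p0⊥
      [Ax]  ⊢ p0, p0⊥

Result: YES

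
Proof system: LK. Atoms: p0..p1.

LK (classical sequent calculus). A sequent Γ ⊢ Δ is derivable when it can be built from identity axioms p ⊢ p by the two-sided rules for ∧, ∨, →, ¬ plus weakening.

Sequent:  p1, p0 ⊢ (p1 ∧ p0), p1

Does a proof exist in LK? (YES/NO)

Derivation trace:
[WR] p1, p0 ⊢ (p1 ∧ p0), p1
  [∧R] p1, p0 ⊢ (p1 ∧ p0)
    [Ax] p1 ⊢ p1
    [Ax] p0 ⊢ p0

Result: YES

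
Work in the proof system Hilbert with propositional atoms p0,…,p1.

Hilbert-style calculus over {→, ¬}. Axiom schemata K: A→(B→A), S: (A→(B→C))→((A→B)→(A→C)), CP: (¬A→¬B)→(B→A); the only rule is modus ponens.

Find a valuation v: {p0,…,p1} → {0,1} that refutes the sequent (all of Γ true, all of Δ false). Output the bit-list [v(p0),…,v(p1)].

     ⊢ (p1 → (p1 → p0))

Enumerate valuations to refute Γ ⊢ Δ:
  v=00: Γ:[] Δ:[(p1 → (p1 → p0))=T] refutes=False
  v=01: Γ:[] Δ:[(p1 → (p1 → p0))=F] refutes=True  ← countermodel

Result: [0, 1]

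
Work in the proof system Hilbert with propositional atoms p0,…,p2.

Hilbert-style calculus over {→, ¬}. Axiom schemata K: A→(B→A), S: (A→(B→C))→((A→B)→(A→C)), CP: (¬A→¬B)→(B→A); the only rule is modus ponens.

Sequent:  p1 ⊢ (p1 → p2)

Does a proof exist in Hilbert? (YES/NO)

Search for a countermodel by truth-table:
  v=000: Γ:[p1=F] Δ:[(p1 → p2)=T] refutes=False
  v=001: Γ:[p1=F] Δ:[(p1 → p2)=T] refutes=False
  v=010: Γ:[p1=T] Δ:[(p1 → p2)=F] refutes=True  ← countermodel

Result: NO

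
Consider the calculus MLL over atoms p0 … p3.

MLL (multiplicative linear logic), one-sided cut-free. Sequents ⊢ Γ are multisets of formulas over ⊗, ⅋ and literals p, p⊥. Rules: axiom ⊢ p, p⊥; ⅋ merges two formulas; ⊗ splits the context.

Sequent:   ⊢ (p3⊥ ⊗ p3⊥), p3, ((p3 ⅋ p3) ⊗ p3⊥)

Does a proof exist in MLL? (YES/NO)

Derivation trace:
[⊗]  ⊢ (p3⊥ ⊗ p3⊥), p3, ((p3 ⅋ p3) ⊗ p3⊥)
  [⅋]  ⊢ (p3⊥ ⊗ p3⊥), (p3 ⅋ p3)
    [⊗]  ⊢ p3, p3, (p3⊥ ⊗ p3⊥)
      [Ax]  ⊢ p3, p3⊥
      [Ax]  ⊢ p3, p3⊥
  [Ax]  ⊢ p3, p3⊥

Result: YES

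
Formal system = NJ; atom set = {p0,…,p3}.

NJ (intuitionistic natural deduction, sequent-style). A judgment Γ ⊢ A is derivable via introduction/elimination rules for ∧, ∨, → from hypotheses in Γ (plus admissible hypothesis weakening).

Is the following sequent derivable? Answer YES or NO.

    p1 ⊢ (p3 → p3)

Proof tree:
[Wk] p1 ⊢ (p3 → p3)
  [→I]  ⊢ (p3 → p3)
    [Ax] p3 ⊢ p3

Result: YES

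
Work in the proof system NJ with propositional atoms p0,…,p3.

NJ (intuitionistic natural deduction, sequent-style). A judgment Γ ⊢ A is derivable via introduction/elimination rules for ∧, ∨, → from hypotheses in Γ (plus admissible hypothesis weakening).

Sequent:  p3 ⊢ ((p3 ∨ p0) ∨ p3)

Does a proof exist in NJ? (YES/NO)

Derivation trace:
[∨I₁] p3 ⊢ ((p3 ∨ p0) ∨ p3)
  [∨I₁] p3 ⊢ (p3 ∨ p0)
    [Ax] p3 ⊢ p3

Result: YES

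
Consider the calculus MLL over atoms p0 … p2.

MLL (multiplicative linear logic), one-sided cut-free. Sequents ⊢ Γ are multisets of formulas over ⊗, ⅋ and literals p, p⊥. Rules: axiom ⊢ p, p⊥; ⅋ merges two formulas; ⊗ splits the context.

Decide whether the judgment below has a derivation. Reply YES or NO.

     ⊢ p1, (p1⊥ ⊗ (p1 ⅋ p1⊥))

Proof tree:
[⊗]  ⊢ p1, (p1⊥ ⊗ (p1 ⅋ p1⊥))
  [Ax]  ⊢ p1, p1⊥
  [⅋]  ⊢ (p1 ⅋ p1⊥)
    [Ax]  ⊢ p1, p1⊥

Result: YES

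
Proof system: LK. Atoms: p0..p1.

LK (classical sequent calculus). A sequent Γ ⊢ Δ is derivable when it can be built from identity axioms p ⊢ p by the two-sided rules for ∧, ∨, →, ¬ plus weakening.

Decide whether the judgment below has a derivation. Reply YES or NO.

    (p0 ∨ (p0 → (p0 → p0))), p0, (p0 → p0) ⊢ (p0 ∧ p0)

Derivation (root first):
[→L] (p0 ∨ (p0 → (p0 → p0))), p0, (p0 → p0) ⊢ (p0 ∧ p0)
  [∨L] p0, (p0 ∨ (p0 → (p0 → p0))) ⊢ p0
    [Ax] p0 ⊢ p0
    [→L] p0, (p0 → (p0 → p0)) ⊢ p0
      [Ax] p0 ⊢ p0
      [→L] p0, (p0 → p0) ⊢ p0
        [Ax] p0 ⊢ p0
        [Ax] p0 ⊢ p0
  [∧R] p0 ⊢ (p0 ∧ p0)
    [Ax] p0 ⊢ p0
    [Ax] p0 ⊢ p0

Result: YES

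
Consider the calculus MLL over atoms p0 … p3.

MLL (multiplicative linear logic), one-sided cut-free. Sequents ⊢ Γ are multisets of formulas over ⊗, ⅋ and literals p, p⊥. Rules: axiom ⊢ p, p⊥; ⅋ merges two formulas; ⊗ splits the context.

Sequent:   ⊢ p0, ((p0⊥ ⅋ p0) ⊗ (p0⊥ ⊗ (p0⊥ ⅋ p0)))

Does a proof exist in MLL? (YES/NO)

Derivation (root first):
[⊗]  ⊢ p0, ((p0⊥ ⅋ p0) ⊗ (p0⊥ ⊗ (p0⊥ ⅋ p0)))
  [⅋]  ⊢ (p0⊥ ⅋ p0)
    [Ax]  ⊢ p0, p0⊥
  [⊗]  ⊢ p0, (p0⊥ ⊗ (p0⊥ ⅋ p0))
    [Ax]  ⊢ p0, p0⊥
    [⅋]  ⊢ (p0⊥ ⅋ p0)
      [Ax]  ⊢ p0, p0⊥

Result: YES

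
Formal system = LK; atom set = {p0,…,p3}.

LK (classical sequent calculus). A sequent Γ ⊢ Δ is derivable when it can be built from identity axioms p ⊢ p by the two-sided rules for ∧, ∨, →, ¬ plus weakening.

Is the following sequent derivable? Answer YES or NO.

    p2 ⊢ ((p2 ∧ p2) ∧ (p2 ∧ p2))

Derivation (root first):
[∧R] p2 ⊢ ((p2 ∧ p2) ∧ (p2 ∧ p2))
  [∧R] p2 ⊢ (p2 ∧ p2)
    [Ax] p2 ⊢ p2
    [Ax] p2 ⊢ p2
  [∧R] p2 ⊢ (p2 ∧ p2)
    [Ax] p2 ⊢ p2
    [Ax] p2 ⊢ p2

Result: YES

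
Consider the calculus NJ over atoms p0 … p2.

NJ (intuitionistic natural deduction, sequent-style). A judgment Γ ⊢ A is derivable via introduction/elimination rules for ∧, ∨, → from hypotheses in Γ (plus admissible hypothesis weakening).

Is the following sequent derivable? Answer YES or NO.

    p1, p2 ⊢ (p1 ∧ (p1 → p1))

Derivation (root first):
[∧I] p1, p2 ⊢ (p1 ∧ (p1 → p1))
  [Wk] p1, p2 ⊢ p1
    [Ax] p1 ⊢ p1
  [→I]  ⊢ (p1 → p1)
    [Ax] p1 ⊢ p1

Result: YES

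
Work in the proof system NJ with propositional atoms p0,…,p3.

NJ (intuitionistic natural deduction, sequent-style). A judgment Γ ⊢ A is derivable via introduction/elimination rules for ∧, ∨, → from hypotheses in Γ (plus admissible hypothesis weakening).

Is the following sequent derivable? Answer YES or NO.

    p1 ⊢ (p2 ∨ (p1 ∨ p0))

Derivation trace:
[∨I₂] p1 ⊢ (p2 ∨ (p1 ∨ p0))
  [∨I₁] p1 ⊢ (p1 ∨ p0)
    [Ax] p1 ⊢ p1

Result: YES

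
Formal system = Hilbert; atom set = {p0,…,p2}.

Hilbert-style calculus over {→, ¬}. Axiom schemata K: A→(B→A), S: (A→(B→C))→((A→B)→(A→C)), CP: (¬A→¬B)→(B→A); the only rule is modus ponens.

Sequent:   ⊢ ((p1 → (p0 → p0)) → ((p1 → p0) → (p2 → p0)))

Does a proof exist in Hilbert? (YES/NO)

Search for a countermodel by truth-table:
  v=000: Γ:[] Δ:[((p1 → (p0 → p0)) → ((p1 → p0) → (p2 → p0)))=T] refutes=False
  v=001: Γ:[] Δ:[((p1 → (p0 → p0)) → ((p1 → p0) → (p2 → p0)))=F] refutes=True  ← countermodel

Result: NO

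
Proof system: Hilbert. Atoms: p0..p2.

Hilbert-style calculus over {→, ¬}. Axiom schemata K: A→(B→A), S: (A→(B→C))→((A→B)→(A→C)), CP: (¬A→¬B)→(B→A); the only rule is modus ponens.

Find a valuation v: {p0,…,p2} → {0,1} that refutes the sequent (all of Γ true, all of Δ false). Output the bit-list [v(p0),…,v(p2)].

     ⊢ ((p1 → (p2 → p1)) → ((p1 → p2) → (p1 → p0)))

Enumerate valuations to refute Γ ⊢ Δ:
  v=000: Γ:[] Δ:[((p1 → (p2 → p1)) → ((p1 → p2) → (p1 → p0)))=T] refutes=False
  v=001: Γ:[] Δ:[((p1 → (p2 → p1)) → ((p1 → p2) → (p1 → p0)))=T] refutes=False
  v=010: Γ:[] Δ:[((p1 → (p2 → p1)) → ((p1 → p2) → (p1 → p0)))=T] refutes=False
  v=011: Γ:[] Δ:[((p1 → (p2 → p1)) → ((p1 → p2) → (p1 → p0)))=F] refutes=True  ← countermodel

Result: [0, 1, 1]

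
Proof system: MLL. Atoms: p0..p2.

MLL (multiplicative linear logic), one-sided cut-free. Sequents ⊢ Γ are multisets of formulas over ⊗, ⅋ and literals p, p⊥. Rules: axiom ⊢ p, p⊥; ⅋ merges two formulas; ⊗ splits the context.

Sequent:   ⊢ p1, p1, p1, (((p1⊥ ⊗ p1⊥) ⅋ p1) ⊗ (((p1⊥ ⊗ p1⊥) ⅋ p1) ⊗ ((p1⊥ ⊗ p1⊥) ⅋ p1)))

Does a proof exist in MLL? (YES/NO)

Derivation trace:
[⊗]  ⊢ p1, p1, p1, (((p1⊥ ⊗ p1⊥) ⅋ p1) ⊗ (((p1⊥ ⊗ p1⊥) ⅋ p1) ⊗ ((p1⊥ ⊗ p1⊥) ⅋ p1)))
  [⅋]  ⊢ p1, ((p1⊥ ⊗ p1⊥) ⅋ p1)
    [⊗]  ⊢ p1, p1, (p1⊥ ⊗ p1⊥)
      [Ax]  ⊢ p1, p1⊥
      [Ax]  ⊢ p1, p1⊥
  [⊗]  ⊢ p1, p1, (((p1⊥ ⊗ p1⊥) ⅋ p1) ⊗ ((p1⊥ ⊗ p1⊥) ⅋ p1))
    [⅋]  ⊢ p1, ((p1⊥ ⊗ p1⊥) ⅋ p1)
      [⊗]  ⊢ p1, p1, (p1⊥ ⊗ p1⊥)
        [Ax]  ⊢ p1, p1⊥
        [Ax]  ⊢ p1, p1⊥
    [⅋]  ⊢ p1, ((p1⊥ ⊗ p1⊥) ⅋ p1)
      [⊗]  ⊢ p1, p1, (p1⊥ ⊗ p1⊥)
        [Ax]  ⊢ p1, p1⊥
        [Ax]  ⊢ p1, p1⊥

Result: YES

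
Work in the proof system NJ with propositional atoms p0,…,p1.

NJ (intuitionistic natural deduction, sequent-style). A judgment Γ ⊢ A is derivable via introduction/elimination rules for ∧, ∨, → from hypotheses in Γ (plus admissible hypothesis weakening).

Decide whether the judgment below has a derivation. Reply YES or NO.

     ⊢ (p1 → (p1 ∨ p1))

Derivation (root first):
[→I]  ⊢ (p1 → (p1 ∨ p1))
  [∨I₂] p1 ⊢ (p1 ∨ p1)
    [Ax] p1 ⊢ p1

Result: YES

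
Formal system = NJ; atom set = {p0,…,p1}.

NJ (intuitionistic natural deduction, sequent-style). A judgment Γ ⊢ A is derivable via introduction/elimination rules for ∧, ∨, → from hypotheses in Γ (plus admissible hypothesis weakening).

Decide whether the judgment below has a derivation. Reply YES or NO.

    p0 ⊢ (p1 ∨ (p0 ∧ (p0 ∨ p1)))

Derivation trace:
[∨I₂] p0 ⊢ (p1 ∨ (p0 ∧ (p0 ∨ p1)))
  [∧I] p0 ⊢ (p0 ∧ (p0 ∨ p1))
    [Ax] p0 ⊢ p0
    [∨I₁] p0 ⊢ (p0 ∨ p1)
      [Ax] p0 ⊢ p0

Result: YES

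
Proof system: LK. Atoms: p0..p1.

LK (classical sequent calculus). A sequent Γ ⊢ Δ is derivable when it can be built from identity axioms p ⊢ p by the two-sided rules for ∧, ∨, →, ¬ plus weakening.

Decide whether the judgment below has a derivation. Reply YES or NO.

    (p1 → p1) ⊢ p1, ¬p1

Derivation (root first):
[¬R] (p1 → p1) ⊢ p1, ¬p1
  [→L] p1, (p1 → p1) ⊢ p1
    [Ax] p1 ⊢ p1
    [Ax] p1 ⊢ p1

Result: YES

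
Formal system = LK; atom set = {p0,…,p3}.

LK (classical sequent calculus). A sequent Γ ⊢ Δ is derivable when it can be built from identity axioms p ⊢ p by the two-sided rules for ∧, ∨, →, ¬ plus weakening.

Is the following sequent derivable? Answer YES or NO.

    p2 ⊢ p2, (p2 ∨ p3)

Derivation (root first):
[∨R] p2 ⊢ p2, (p2 ∨ p3)
  [WR] p2 ⊢ p2, p3, p2
    [WR] p2 ⊢ p2, p3
      [Ax] p2 ⊢ p2

Result: YES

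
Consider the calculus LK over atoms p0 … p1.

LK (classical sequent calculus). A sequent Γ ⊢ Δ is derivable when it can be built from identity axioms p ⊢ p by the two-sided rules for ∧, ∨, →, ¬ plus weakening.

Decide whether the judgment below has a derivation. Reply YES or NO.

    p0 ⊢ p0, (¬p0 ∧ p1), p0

Proof tree:
[WR] p0 ⊢ p0, (¬p0 ∧ p1), p0
  [∧R] p0 ⊢ p0, (¬p0 ∧ p1)
    [¬R]  ⊢ p0, ¬p0
      [Ax] p0 ⊢ p0
    [WR] p0 ⊢ p0, p1
      [Ax] p0 ⊢ p0

Result: YES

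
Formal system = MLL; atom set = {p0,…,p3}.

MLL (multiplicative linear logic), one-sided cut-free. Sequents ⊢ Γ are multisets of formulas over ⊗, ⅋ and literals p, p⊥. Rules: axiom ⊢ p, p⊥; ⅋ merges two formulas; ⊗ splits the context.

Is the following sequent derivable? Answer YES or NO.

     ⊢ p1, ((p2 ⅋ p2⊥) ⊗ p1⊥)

Proof tree:
[⊗]  ⊢ p1, ((p2 ⅋ p2⊥) ⊗ p1⊥)
  [⅋]  ⊢ (p2 ⅋ p2⊥)
    [Ax]  ⊢ p2, p2⊥
  [Ax]  ⊢ p1, p1⊥

Result: YES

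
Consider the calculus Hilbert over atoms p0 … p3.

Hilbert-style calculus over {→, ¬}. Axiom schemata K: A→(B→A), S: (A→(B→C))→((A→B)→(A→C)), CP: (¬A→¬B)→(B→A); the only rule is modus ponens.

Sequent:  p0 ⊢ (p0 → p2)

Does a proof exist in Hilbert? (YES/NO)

Enumerate valuations to refute Γ ⊢ Δ:
  v=0000: Γ:[p0=F] Δ:[(p0 → p2)=T] refutes=False
  v=0001: Γ:[p0=F] Δ:[(p0 → p2)=T] refutes=False
  v=0010: Γ:[p0=F] Δ:[(p0 → p2)=T] refutes=False
  v=0011: Γ:[p0=F] Δ:[(p0 → p2)=T] refutes=False
  v=0100: Γ:[p0=F] Δ:[(p0 → p2)=T] refutes=False
  v=0101: Γ:[p0=F] Δ:[(p0 → p2)=T] refutes=False
  v=0110: Γ:[p0=F] Δ:[(p0 → p2)=T] refutes=False
  v=0111: Γ:[p0=F] Δ:[(p0 → p2)=T] refutes=False
  v=1000: Γ:[p0=T] Δ:[(p0 → p2)=F] refutes=True  ← countermodel

Result: NO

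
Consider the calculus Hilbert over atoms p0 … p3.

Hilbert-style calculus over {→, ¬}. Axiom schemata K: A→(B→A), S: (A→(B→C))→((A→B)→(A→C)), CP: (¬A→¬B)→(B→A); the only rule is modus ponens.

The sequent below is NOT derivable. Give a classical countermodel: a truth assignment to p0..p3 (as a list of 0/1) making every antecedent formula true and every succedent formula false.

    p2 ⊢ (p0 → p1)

Search for a countermodel by truth-table:
  v=0000: Γ:[p2=F] Δ:[(p0 → p1)=T] refutes=False
  v=0001: Γ:[p2=F] Δ:[(p0 → p1)=T] refutes=False
  v=0010: Γ:[p2=T] Δ:[(p0 → p1)=T] refutes=False
  v=0011: Γ:[p2=T] Δ:[(p0 → p1)=T] refutes=False
  v=0100: Γ:[p2=F] Δ:[(p0 → p1)=T] refutes=False
  v=0101: Γ:[p2=F] Δ:[(p0 → p1)=T] refutes=False
  v=0110: Γ:[p2=T] Δ:[(p0 → p1)=T] refutes=False
  v=0111: Γ:[p2=T] Δ:[(p0 → p1)=T] refutes=False
  v=1000: Γ:[p2=F] Δ:[(p0 → p1)=F] refutes=False
  v=1001: Γ:[p2=F] Δ:[(p0 → p1)=F] refutes=False
  v=1010: Γ:[p2=T] Δ:[(p0 → p1)=F] refutes=True  ← countermodel

Result: [1, 0, 1, 0]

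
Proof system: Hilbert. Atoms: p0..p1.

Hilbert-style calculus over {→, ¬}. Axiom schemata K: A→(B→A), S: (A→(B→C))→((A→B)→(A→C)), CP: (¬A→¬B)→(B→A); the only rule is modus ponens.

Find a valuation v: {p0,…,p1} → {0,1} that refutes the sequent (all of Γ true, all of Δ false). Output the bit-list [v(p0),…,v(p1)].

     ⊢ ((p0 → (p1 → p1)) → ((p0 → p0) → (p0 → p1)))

Search for a countermodel by truth-table:
  v=00: Γ:[] Δ:[((p0 → (p1 → p1)) → ((p0 → p0) → (p0 → p1)))=T] refutes=False
  v=01: Γ:[] Δ:[((p0 → (p1 → p1)) → ((p0 → p0) → (p0 → p1)))=T] refutes=False
  v=10: Γ:[] Δ:[((p0 → (p1 → p1)) → ((p0 → p0) → (p0 → p1)))=F] refutes=True  ← countermodel

Result: [1, 0]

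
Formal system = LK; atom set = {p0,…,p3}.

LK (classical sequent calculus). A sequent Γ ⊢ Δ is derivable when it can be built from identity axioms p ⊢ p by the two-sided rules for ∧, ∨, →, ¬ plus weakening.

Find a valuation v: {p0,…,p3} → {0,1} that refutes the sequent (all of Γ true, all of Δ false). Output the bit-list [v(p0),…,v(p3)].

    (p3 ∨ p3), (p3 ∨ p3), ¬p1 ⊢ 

Enumerate valuations to refute Γ ⊢ Δ:
  v=0000: Γ:[(p3 ∨ p3)=F, (p3 ∨ p3)=F, ¬p1=T] Δ:[] refutes=False
  v=0001: Γ:[(p3 ∨ p3)=T, (p3 ∨ p3)=T, ¬p1=T] Δ:[] refutes=True  ← countermodel

Result: [0, 0, 0, 1]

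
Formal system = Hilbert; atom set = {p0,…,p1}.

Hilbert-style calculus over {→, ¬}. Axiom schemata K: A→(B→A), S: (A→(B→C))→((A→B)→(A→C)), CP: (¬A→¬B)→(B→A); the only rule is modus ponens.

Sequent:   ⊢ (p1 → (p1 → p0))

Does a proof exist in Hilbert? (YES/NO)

Truth-table refutation:
  v=00: Γ:[] Δ:[(p1 → (p1 → p0))=T] refutes=False
  v=01: Γ:[] Δ:[(p1 → (p1 → p0))=F] refutes=True  ← countermodel

Result: NO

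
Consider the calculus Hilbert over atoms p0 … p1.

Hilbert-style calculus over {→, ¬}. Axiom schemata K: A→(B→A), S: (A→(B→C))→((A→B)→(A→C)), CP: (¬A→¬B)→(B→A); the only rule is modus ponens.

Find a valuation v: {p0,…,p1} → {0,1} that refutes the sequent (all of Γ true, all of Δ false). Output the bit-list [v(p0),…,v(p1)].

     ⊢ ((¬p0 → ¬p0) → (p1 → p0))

Enumerate valuations to refute Γ ⊢ Δ:
  v=00: Γ:[] Δ:[((¬p0 → ¬p0) → (p1 → p0))=T] refutes=False
  v=01: Γ:[] Δ:[((¬p0 → ¬p0) → (p1 → p0))=F] refutes=True  ← countermodel

Result: [0, 1]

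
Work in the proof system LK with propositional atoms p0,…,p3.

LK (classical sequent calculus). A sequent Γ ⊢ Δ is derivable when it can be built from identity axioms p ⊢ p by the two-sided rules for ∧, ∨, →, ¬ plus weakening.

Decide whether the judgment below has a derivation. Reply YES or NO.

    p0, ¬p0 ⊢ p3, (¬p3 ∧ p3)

Proof tree:
[¬L] p0, ¬p0 ⊢ p3, (¬p3 ∧ p3)
  [∧R] p0 ⊢ p3, p0, (¬p3 ∧ p3)
    [¬R]  ⊢ p3, ¬p3
      [Ax] p3 ⊢ p3
    [WR] p0 ⊢ p0, p3
      [Ax] p0 ⊢ p0

Result: YES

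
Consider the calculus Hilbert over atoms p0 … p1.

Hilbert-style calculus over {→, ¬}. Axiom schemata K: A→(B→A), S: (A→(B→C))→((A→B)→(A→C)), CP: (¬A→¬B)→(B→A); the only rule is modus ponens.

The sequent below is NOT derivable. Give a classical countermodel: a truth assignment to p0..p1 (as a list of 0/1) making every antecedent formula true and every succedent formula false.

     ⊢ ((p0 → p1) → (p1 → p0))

Truth-table refutation:
  v=00: Γ:[] Δ:[((p0 → p1) → (p1 → p0))=T] refutes=False
  v=01: Γ:[] Δ:[((p0 → p1) → (p1 → p0))=F] refutes=True  ← countermodel

Result: [0, 1]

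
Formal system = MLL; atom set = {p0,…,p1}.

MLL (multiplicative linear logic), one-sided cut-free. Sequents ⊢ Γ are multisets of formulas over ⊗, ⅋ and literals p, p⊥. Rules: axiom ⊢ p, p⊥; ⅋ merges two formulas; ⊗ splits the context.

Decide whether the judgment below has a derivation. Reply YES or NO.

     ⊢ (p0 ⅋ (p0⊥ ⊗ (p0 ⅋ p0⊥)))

Derivation trace:
[⅋]  ⊢ (p0 ⅋ (p0⊥ ⊗ (p0 ⅋ p0⊥)))
  [⊗]  ⊢ p0, (p0⊥ ⊗ (p0 ⅋ p0⊥))
    [Ax]  ⊢ p0, p0⊥
    [⅋]  ⊢ (p0 ⅋ p0⊥)
      [Ax]  ⊢ p0, p0⊥

Result: YES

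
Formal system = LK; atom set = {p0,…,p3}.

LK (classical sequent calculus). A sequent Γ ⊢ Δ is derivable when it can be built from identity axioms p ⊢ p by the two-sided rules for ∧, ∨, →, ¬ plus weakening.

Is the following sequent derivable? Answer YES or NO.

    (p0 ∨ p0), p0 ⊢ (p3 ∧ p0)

Enumerate valuations to refute Γ ⊢ Δ:
  v=0000: Γ:[(p0 ∨ p0)=F, p0=F] Δ:[(p3 ∧ p0)=F] refutes=False
  v=0001: Γ:[(p0 ∨ p0)=F, p0=F] Δ:[(p3 ∧ p0)=F] refutes=False
  v=0010: Γ:[(p0 ∨ p0)=F, p0=F] Δ:[(p3 ∧ p0)=F] refutes=False
  v=0011: Γ:[(p0 ∨ p0)=F, p0=F] Δ:[(p3 ∧ p0)=F] refutes=False
  v=0100: Γ:[(p0 ∨ p0)=F, p0=F] Δ:[(p3 ∧ p0)=F] refutes=False
  v=0101: Γ:[(p0 ∨ p0)=F, p0=F] Δ:[(p3 ∧ p0)=F] refutes=False
  v=0110: Γ:[(p0 ∨ p0)=F, p0=F] Δ:[(p3 ∧ p0)=F] refutes=False
  v=0111: Γ:[(p0 ∨ p0)=F, p0=F] Δ:[(p3 ∧ p0)=F] refutes=False
  v=1000: Γ:[(p0 ∨ p0)=T, p0=T] Δ:[(p3 ∧ p0)=F] refutes=True  ← countermodel

Result: NO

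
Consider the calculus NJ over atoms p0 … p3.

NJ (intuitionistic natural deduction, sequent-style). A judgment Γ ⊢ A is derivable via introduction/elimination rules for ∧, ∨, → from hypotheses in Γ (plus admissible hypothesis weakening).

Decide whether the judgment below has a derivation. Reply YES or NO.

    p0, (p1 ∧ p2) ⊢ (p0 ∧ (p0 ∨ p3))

Derivation (root first):
[Wk] p0, (p1 ∧ p2) ⊢ (p0 ∧ (p0 ∨ p3))
  [∧I] p0 ⊢ (p0 ∧ (p0 ∨ p3))
    [Ax] p0 ⊢ p0
    [∨I₁] p0 ⊢ (p0 ∨ p3)
      [Ax] p0 ⊢ p0

Result: YES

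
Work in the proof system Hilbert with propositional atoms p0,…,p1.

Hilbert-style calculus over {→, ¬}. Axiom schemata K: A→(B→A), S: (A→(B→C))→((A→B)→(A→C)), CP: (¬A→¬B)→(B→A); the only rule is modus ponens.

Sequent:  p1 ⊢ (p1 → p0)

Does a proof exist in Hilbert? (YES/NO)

Truth-table refutation:
  v=00: Γ:[p1=F] Δ:[(p1 → p0)=T] refutes=False
  v=01: Γ:[p1=T] Δ:[(p1 → p0)=F] refutes=True  ← countermodel

Result: NO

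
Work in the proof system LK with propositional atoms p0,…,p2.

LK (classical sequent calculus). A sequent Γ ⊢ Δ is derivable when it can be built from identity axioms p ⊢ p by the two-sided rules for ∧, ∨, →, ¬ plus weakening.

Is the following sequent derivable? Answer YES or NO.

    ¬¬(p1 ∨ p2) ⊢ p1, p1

Truth-table refutation:
  v=000: Γ:[¬¬(p1 ∨ p2)=F] Δ:[p1=F, p1=F] refutes=False
  v=001: Γ:[¬¬(p1 ∨ p2)=T] Δ:[p1=F, p1=F] refutes=True  ← countermodel

Result: NO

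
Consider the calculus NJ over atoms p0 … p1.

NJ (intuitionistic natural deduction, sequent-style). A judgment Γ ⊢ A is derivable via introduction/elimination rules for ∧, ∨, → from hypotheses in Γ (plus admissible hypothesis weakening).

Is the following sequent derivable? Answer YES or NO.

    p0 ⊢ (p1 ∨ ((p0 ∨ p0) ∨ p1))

Derivation (root first):
[∨I₂] p0 ⊢ (p1 ∨ ((p0 ∨ p0) ∨ p1))
  [∨I₁] p0 ⊢ ((p0 ∨ p0) ∨ p1)
    [∨I₂] p0 ⊢ (p0 ∨ p0)
      [Ax] p0 ⊢ p0

Result: YES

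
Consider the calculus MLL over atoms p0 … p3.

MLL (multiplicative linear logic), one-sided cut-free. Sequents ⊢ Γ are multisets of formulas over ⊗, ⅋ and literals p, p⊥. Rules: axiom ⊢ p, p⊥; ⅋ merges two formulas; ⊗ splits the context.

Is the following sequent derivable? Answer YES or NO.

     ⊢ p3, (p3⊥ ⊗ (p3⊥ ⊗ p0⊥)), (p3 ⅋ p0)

Derivation (root first):
[⅋]  ⊢ p3, (p3⊥ ⊗ (p3⊥ ⊗ p0⊥)), (p3 ⅋ p0)
  [⊗]  ⊢ p3, p3, p0, (p3⊥ ⊗ (p3⊥ ⊗ p0⊥))
    [Ax]  ⊢ p3, p3⊥
    [⊗]  ⊢ p3, p0, (p3⊥ ⊗ p0⊥)
      [Ax]  ⊢ p3, p3⊥
      [Ax]  ⊢ p0, p0⊥

Result: YES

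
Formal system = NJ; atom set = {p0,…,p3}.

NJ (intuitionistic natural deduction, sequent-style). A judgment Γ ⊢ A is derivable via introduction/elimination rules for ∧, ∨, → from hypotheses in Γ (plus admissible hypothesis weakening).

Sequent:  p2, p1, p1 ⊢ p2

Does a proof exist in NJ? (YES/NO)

Derivation (root first):
[Wk] p2, p1, p1 ⊢ p2
  [Wk] p2, p1 ⊢ p2
    [Ax] p2 ⊢ p2

Result: YES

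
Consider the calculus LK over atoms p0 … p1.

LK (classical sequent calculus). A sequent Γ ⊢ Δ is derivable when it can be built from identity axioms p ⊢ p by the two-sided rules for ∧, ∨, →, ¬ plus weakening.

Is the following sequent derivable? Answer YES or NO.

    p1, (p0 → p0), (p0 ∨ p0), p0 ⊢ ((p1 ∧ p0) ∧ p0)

Derivation trace:
[∧R] p1, (p0 → p0), (p0 ∨ p0), p0 ⊢ ((p1 ∧ p0) ∧ p0)
  [∧R] p1, (p0 → p0), p0 ⊢ (p1 ∧ p0)
    [Ax] p1 ⊢ p1
    [→L] p0, (p0 → p0) ⊢ p0
      [Ax] p0 ⊢ p0
      [Ax] p0 ⊢ p0
  [∨L] (p0 ∨ p0) ⊢ p0
    [Ax] p0 ⊢ p0
    [Ax] p0 ⊢ p0

Result: YES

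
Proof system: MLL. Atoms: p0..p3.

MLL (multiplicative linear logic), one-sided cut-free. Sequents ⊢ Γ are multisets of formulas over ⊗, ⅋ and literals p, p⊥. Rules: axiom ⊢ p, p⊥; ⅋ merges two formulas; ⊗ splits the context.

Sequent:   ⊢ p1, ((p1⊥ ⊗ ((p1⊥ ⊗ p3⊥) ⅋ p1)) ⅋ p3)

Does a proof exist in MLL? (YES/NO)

Derivation trace:
[⅋]  ⊢ p1, ((p1⊥ ⊗ ((p1⊥ ⊗ p3⊥) ⅋ p1)) ⅋ p3)
  [⊗]  ⊢ p1, p3, (p1⊥ ⊗ ((p1⊥ ⊗ p3⊥) ⅋ p1))
    [Ax]  ⊢ p1, p1⊥
    [⅋]  ⊢ p3, ((p1⊥ ⊗ p3⊥) ⅋ p1)
      [⊗]  ⊢ p1, p3, (p1⊥ ⊗ p3⊥)
        [Ax]  ⊢ p1, p1⊥
        [Ax]  ⊢ p3, p3⊥

Result: YES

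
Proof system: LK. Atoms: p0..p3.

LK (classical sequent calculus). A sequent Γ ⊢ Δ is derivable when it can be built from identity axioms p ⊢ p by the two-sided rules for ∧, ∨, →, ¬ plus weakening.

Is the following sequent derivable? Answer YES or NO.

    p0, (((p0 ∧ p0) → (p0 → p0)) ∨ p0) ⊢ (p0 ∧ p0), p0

Derivation (root first):
[∨L] p0, (((p0 ∧ p0) → (p0 → p0)) ∨ p0) ⊢ (p0 ∧ p0), p0
  [→L] p0, ((p0 ∧ p0) → (p0 → p0)) ⊢ p0
    [∧R] p0 ⊢ (p0 ∧ p0)
      [Ax] p0 ⊢ p0
      [Ax] p0 ⊢ p0
    [→L] p0, (p0 → p0) ⊢ p0
      [Ax] p0 ⊢ p0
      [Ax] p0 ⊢ p0
  [∧R] p0 ⊢ (p0 ∧ p0)
    [Ax] p0 ⊢ p0
    [Ax] p0 ⊢ p0

Result: YES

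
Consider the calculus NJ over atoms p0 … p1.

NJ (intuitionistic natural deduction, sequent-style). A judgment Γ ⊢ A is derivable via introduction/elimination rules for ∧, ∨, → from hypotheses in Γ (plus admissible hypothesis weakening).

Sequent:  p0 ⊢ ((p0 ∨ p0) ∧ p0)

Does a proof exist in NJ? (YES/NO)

Derivation (root first):
[∧I] p0 ⊢ ((p0 ∨ p0) ∧ p0)
  [∨I₁] p0 ⊢ (p0 ∨ p0)
    [Ax] p0 ⊢ p0
  [Ax] p0 ⊢ p0

Result: YES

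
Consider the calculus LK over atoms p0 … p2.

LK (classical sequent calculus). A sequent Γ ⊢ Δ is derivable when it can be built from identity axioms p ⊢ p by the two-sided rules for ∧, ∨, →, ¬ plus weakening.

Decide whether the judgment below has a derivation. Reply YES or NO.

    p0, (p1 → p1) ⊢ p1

Truth-table refutation:
  v=000: Γ:[p0=F, (p1 → p1)=T] Δ:[p1=F] refutes=False
  v=001: Γ:[p0=F, (p1 → p1)=T] Δ:[p1=F] refutes=False
  v=010: Γ:[p0=F, (p1 → p1)=T] Δ:[p1=T] refutes=False
  v=011: Γ:[p0=F, (p1 → p1)=T] Δ:[p1=T] refutes=False
  v=100: Γ:[p0=T, (p1 → p1)=T] Δ:[p1=F] refutes=True  ← countermodel

Result: NO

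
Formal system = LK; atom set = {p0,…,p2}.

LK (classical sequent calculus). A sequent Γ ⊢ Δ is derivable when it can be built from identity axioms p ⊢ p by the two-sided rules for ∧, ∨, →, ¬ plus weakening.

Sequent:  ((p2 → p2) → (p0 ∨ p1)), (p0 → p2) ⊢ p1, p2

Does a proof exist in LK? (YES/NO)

Proof tree:
[→L] ((p2 → p2) → (p0 ∨ p1)), (p0 → p2) ⊢ p1, p2
  [→L] ((p2 → p2) → (p0 ∨ p1)) ⊢ p1, p0
    [→R]  ⊢ (p2 → p2)
      [Ax] p2 ⊢ p2
    [∨L] (p0 ∨ p1) ⊢ p1, p0
      [Ax] p0 ⊢ p0
      [Ax] p1 ⊢ p1
  [Ax] p2 ⊢ p2

Result: YES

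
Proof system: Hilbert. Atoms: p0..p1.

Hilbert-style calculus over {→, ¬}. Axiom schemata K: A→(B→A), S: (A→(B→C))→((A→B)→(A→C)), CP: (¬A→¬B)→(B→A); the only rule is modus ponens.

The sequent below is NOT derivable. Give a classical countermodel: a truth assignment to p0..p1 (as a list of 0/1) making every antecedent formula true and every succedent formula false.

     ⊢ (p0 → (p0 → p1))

Search for a countermodel by truth-table:
  v=00: Γ:[] Δ:[(p0 → (p0 → p1))=T] refutes=False
  v=01: Γ:[] Δ:[(p0 → (p0 → p1))=T] refutes=False
  v=10: Γ:[] Δ:[(p0 → (p0 → p1))=F] refutes=True  ← countermodel

Result: [1, 0]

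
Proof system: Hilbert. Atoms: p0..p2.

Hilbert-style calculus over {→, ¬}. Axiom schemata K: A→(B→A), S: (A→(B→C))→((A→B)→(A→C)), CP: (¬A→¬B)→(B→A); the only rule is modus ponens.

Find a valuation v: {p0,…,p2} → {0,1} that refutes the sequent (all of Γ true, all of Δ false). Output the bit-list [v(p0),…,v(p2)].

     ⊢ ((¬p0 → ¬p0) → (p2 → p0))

Search for a countermodel by truth-table:
  v=000: Γ:[] Δ:[((¬p0 → ¬p0) → (p2 → p0))=T] refutes=False
  v=001: Γ:[] Δ:[((¬p0 → ¬p0) → (p2 → p0))=F] refutes=True  ← countermodel

Result: [0, 0, 1]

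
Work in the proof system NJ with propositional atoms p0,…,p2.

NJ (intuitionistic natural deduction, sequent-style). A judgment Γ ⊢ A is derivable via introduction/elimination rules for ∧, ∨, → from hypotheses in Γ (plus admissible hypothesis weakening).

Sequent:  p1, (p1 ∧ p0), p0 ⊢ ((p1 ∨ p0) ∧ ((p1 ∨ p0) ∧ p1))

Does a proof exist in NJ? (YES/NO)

Proof tree:
[∧I] p1, (p1 ∧ p0), p0 ⊢ ((p1 ∨ p0) ∧ ((p1 ∨ p0) ∧ p1))
  [∨I₂] p0 ⊢ (p1 ∨ p0)
    [Ax] p0 ⊢ p0
  [Wk] p1, p0, (p1 ∧ p0) ⊢ ((p1 ∨ p0) ∧ p1)
    [∧I] p1, p0 ⊢ ((p1 ∨ p0) ∧ p1)
      [∨I₂] p0 ⊢ (p1 ∨ p0)
        [Ax] p0 ⊢ p0
      [Ax] p1 ⊢ p1

Result: YES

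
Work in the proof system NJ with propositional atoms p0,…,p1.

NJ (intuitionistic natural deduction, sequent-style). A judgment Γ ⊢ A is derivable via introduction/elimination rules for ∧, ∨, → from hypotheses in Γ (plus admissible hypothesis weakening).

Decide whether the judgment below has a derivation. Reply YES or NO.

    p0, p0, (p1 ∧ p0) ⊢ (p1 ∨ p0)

Derivation (root first):
[∨I₂] p0, p0, (p1 ∧ p0) ⊢ (p1 ∨ p0)
  [Wk] p0, p0, (p1 ∧ p0) ⊢ p0
    [Wk] p0, p0 ⊢ p0
      [Ax] p0 ⊢ p0

Result: YES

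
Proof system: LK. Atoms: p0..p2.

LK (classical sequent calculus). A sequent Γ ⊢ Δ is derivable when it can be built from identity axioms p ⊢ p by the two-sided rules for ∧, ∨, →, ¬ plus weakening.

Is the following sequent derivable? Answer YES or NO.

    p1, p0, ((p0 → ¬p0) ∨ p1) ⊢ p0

Derivation (root first):
[∨L] p1, p0, ((p0 → ¬p0) ∨ p1) ⊢ p0
  [→L] p1, p0, (p0 → ¬p0) ⊢ p0
    [WR] p0, p1 ⊢ p0, p0
      [WL] p0, p1 ⊢ p0
        [Ax] p0 ⊢ p0
    [¬L] p0, ¬p0 ⊢ 
      [Ax] p0 ⊢ p0
  [WL] p0, p1 ⊢ p0
    [Ax] p0 ⊢ p0

Result: YES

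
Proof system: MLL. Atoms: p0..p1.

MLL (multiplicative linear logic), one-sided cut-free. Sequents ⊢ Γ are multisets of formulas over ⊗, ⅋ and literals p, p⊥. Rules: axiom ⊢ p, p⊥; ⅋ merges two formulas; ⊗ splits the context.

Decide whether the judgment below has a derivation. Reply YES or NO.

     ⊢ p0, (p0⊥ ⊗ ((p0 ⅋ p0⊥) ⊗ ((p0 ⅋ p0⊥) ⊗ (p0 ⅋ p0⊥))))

Proof tree:
[⊗]  ⊢ p0, (p0⊥ ⊗ ((p0 ⅋ p0⊥) ⊗ ((p0 ⅋ p0⊥) ⊗ (p0 ⅋ p0⊥))))
  [Ax]  ⊢ p0, p0⊥
  [⊗]  ⊢ ((p0 ⅋ p0⊥) ⊗ ((p0 ⅋ p0⊥) ⊗ (p0 ⅋ p0⊥)))
    [⅋]  ⊢ (p0 ⅋ p0⊥)
      [Ax]  ⊢ p0, p0⊥
    [⊗]  ⊢ ((p0 ⅋ p0⊥) ⊗ (p0 ⅋ p0⊥))
      [⅋]  ⊢ (p0 ⅋ p0⊥)
        [Ax]  ⊢ p0, p0⊥
      [⅋]  ⊢ (p0 ⅋ p0⊥)
        [Ax]  ⊢ p0, p0⊥

Result: YES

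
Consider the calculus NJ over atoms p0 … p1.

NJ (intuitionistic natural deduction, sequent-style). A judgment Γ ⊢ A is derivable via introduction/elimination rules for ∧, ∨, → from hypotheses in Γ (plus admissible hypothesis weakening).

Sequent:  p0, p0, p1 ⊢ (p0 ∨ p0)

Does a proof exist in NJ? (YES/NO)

Derivation (root first):
[Wk] p0, p0, p1 ⊢ (p0 ∨ p0)
  [∨I₂] p0, p0 ⊢ (p0 ∨ p0)
    [Wk] p0, p0 ⊢ p0
      [Ax] p0 ⊢ p0

Result: YES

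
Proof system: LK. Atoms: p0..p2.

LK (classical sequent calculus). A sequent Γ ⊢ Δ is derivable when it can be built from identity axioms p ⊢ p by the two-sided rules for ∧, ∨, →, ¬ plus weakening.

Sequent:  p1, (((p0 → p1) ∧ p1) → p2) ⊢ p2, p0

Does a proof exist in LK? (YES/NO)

Derivation (root first):
[→L] p1, (((p0 → p1) ∧ p1) → p2) ⊢ p2, p0
  [∧R] p1 ⊢ p0, ((p0 → p1) ∧ p1)
    [→R]  ⊢ p0, (p0 → p1)
      [WR] p0 ⊢ p0, p1
        [Ax] p0 ⊢ p0
    [Ax] p1 ⊢ p1
  [Ax] p2 ⊢ p2

Result: YES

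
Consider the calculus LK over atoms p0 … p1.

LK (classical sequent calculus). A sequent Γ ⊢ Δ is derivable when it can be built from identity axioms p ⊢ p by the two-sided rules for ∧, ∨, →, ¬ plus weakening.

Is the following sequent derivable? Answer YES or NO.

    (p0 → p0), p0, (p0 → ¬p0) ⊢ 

Derivation (root first):
[→L] (p0 → p0), p0, (p0 → ¬p0) ⊢ 
  [→L] p0, (p0 → p0) ⊢ p0
    [Ax] p0 ⊢ p0
    [Ax] p0 ⊢ p0
  [¬L] p0, (p0 → p0), ¬p0 ⊢ 
    [→L] p0, (p0 → p0) ⊢ p0
      [Ax] p0 ⊢ p0
      [Ax] p0 ⊢ p0

Result: YES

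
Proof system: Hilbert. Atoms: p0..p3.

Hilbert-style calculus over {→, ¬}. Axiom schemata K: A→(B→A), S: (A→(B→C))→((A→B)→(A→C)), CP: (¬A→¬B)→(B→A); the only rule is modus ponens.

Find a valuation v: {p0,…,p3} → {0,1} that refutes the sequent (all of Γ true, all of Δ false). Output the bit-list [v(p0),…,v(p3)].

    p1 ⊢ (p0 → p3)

Search for a countermodel by truth-table:
  v=0000: Γ:[p1=F] Δ:[(p0 → p3)=T] refutes=False
  v=0001: Γ:[p1=F] Δ:[(p0 → p3)=T] refutes=False
  v=0010: Γ:[p1=F] Δ:[(p0 → p3)=T] refutes=False
  v=0011: Γ:[p1=F] Δ:[(p0 → p3)=T] refutes=False
  v=0100: Γ:[p1=T] Δ:[(p0 → p3)=T] refutes=False
  v=0101: Γ:[p1=T] Δ:[(p0 → p3)=T] refutes=False
  v=0110: Γ:[p1=T] Δ:[(p0 → p3)=T] refutes=False
  v=0111: Γ:[p1=T] Δ:[(p0 → p3)=T] refutes=False
  v=1000: Γ:[p1=F] Δ:[(p0 → p3)=F] refutes=False
  v=1001: Γ:[p1=F] Δ:[(p0 → p3)=T] refutes=False
  v=1010: Γ:[p1=F] Δ:[(p0 → p3)=F] refutes=False
  v=1011: Γ:[p1=F] Δ:[(p0 → p3)=T] refutes=False
  v=1100: Γ:[p1=T] Δ:[(p0 → p3)=F] refutes=True  ← countermodel

Result: [1, 1, 0, 0]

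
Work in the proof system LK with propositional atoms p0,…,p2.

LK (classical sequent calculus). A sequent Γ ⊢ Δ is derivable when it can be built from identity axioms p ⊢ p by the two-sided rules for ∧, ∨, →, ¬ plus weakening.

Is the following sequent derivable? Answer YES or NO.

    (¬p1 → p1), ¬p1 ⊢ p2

Derivation (root first):
[¬L] (¬p1 → p1), ¬p1 ⊢ p2
  [→L] (¬p1 → p1) ⊢ p1, p2
    [¬R]  ⊢ p1, p2, ¬p1
      [WR] p1 ⊢ p1, p2
        [Ax] p1 ⊢ p1
    [Ax] p1 ⊢ p1

Result: YES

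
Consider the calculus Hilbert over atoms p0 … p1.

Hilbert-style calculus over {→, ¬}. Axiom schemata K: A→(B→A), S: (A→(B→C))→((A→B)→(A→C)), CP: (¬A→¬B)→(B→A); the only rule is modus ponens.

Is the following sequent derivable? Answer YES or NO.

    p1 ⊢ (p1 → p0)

Enumerate valuations to refute Γ ⊢ Δ:
  v=00: Γ:[p1=F] Δ:[(p1 → p0)=T] refutes=False
  v=01: Γ:[p1=T] Δ:[(p1 → p0)=F] refutes=True  ← countermodel

Result: NO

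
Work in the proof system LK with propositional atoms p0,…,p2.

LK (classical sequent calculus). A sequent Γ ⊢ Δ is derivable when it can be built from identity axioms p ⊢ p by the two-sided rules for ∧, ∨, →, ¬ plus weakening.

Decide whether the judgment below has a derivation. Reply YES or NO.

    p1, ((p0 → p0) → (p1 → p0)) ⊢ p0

Derivation trace:
[→L] p1, ((p0 → p0) → (p1 → p0)) ⊢ p0
  [→R]  ⊢ (p0 → p0)
    [Ax] p0 ⊢ p0
  [→L] p1, (p1 → p0) ⊢ p0
    [Ax] p1 ⊢ p1
    [Ax] p0 ⊢ p0

Result: YES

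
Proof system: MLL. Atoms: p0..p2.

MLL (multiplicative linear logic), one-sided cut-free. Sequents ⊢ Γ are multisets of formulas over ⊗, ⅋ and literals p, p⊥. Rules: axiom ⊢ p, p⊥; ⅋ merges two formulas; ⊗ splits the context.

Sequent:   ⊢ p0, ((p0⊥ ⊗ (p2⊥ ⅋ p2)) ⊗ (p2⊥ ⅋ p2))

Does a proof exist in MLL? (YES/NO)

Derivation trace:
[⊗]  ⊢ p0, ((p0⊥ ⊗ (p2⊥ ⅋ p2)) ⊗ (p2⊥ ⅋ p2))
  [⊗]  ⊢ p0, (p0⊥ ⊗ (p2⊥ ⅋ p2))
    [Ax]  ⊢ p0, p0⊥
    [⅋]  ⊢ (p2⊥ ⅋ p2)
      [Ax]  ⊢ p2, p2⊥
  [⅋]  ⊢ (p2⊥ ⅋ p2)
    [Ax]  ⊢ p2, p2⊥

Result: YES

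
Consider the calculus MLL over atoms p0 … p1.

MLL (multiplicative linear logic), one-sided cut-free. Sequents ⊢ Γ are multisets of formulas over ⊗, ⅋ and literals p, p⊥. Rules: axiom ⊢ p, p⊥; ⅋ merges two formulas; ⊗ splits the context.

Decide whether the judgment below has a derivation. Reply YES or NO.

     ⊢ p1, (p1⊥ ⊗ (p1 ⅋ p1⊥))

Derivation trace:
[⊗]  ⊢ p1, (p1⊥ ⊗ (p1 ⅋ p1⊥))
  [Ax]  ⊢ p1, p1⊥
  [⅋]  ⊢ (p1 ⅋ p1⊥)
    [Ax]  ⊢ p1, p1⊥

Result: YES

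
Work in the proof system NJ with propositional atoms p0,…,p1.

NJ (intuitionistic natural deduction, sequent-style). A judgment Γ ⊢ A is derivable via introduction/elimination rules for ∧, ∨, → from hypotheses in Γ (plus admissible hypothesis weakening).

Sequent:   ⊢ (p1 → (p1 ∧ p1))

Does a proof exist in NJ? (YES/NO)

Proof tree:
[→I]  ⊢ (p1 → (p1 ∧ p1))
  [∧I] p1 ⊢ (p1 ∧ p1)
    [Ax] p1 ⊢ p1
    [Ax] p1 ⊢ p1

Result: YES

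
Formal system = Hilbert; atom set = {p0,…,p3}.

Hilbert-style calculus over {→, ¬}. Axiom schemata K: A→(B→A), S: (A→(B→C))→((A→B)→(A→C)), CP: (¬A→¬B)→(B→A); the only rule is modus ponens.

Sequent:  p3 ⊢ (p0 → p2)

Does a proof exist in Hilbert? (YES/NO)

Truth-table refutation:
  v=0000: Γ:[p3=F] Δ:[(p0 → p2)=T] refutes=False
  v=0001: Γ:[p3=T] Δ:[(p0 → p2)=T] refutes=False
  v=0010: Γ:[p3=F] Δ:[(p0 → p2)=T] refutes=False
  v=0011: Γ:[p3=T] Δ:[(p0 → p2)=T] refutes=False
  v=0100: Γ:[p3=F] Δ:[(p0 → p2)=T] refutes=False
  v=0101: Γ:[p3=T] Δ:[(p0 → p2)=T] refutes=False
  v=0110: Γ:[p3=F] Δ:[(p0 → p2)=T] refutes=False
  v=0111: Γ:[p3=T] Δ:[(p0 → p2)=T] refutes=False
  v=1000: Γ:[p3=F] Δ:[(p0 → p2)=F] refutes=False
  v=1001: Γ:[p3=T] Δ:[(p0 → p2)=F] refutes=True  ← countermodel

Result: NO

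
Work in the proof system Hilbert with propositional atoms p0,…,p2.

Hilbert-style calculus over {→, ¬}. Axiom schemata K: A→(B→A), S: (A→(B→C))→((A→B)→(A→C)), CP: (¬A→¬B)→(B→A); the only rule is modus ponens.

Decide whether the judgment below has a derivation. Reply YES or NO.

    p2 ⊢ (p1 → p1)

Proof tree:
[MP] p2 ⊢ (p1 → p1)
  [MP]  ⊢ ((p1 → p2) → (p1 → p1))
    [S]  ⊢ ((p1 → (p2 → p1)) → ((p1 → p2) → (p1 → p1)))
    [K]  ⊢ (p1 → (p2 → p1))
  [MP] p2 ⊢ (p1 → p2)
    [K]  ⊢ (p2 → (p1 → p2))
    [Hyp] p2 ⊢ p2

Result: YES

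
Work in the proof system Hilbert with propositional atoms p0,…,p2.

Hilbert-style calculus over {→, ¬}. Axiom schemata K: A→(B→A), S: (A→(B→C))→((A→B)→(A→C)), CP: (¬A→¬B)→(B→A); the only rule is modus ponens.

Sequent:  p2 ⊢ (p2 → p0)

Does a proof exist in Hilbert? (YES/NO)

Search for a countermodel by truth-table:
  v=000: Γ:[p2=F] Δ:[(p2 → p0)=T] refutes=False
  v=001: Γ:[p2=T] Δ:[(p2 → p0)=F] refutes=True  ← countermodel

Result: NO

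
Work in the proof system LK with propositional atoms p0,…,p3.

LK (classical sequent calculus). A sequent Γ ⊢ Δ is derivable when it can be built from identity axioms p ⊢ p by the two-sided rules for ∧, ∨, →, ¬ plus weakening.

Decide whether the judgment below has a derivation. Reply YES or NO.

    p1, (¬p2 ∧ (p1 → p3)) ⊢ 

Enumerate valuations to refute Γ ⊢ Δ:
  v=0000: Γ:[p1=F, (¬p2 ∧ (p1 → p3))=T] Δ:[] refutes=False
  v=0001: Γ:[p1=F, (¬p2 ∧ (p1 → p3))=T] Δ:[] refutes=False
  v=0010: Γ:[p1=F, (¬p2 ∧ (p1 → p3))=F] Δ:[] refutes=False
  v=0011: Γ:[p1=F, (¬p2 ∧ (p1 → p3))=F] Δ:[] refutes=False
  v=0100: Γ:[p1=T, (¬p2 ∧ (p1 → p3))=F] Δ:[] refutes=False
  v=0101: Γ:[p1=T, (¬p2 ∧ (p1 → p3))=T] Δ:[] refutes=True  ← countermodel

Result: NO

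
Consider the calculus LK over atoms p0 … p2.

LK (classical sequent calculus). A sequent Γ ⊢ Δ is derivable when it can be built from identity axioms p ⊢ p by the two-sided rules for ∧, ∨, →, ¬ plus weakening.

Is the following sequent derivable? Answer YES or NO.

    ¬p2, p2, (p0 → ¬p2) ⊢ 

Proof tree:
[→L] ¬p2, p2, (p0 → ¬p2) ⊢ 
  [WR] p2, ¬p2 ⊢ p0
    [¬L] p2, ¬p2 ⊢ 
      [Ax] p2 ⊢ p2
  [¬L] p2, ¬p2 ⊢ 
    [Ax] p2 ⊢ p2

Result: YES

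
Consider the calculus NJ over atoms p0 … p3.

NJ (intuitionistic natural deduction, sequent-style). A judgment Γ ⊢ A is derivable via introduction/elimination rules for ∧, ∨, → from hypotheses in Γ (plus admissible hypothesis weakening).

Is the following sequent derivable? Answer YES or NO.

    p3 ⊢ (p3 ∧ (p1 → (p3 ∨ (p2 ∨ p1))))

Derivation (root first):
[∧I] p3 ⊢ (p3 ∧ (p1 → (p3 ∨ (p2 ∨ p1))))
  [Ax] p3 ⊢ p3
  [→I]  ⊢ (p1 → (p3 ∨ (p2 ∨ p1)))
    [∨I₂] p1 ⊢ (p3 ∨ (p2 ∨ p1))
      [∨I₂] p1 ⊢ (p2 ∨ p1)
        [Ax] p1 ⊢ p1

Result: YES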